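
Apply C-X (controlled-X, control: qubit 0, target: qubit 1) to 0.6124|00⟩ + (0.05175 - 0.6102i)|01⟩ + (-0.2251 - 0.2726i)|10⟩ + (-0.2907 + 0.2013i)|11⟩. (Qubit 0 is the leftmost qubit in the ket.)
0.6124|00⟩ + (0.05175 - 0.6102i)|01⟩ + (-0.2907 + 0.2013i)|10⟩ + (-0.2251 - 0.2726i)|11⟩

C-X leaves the control-|0⟩ kets |00⟩, |01⟩ unchanged and applies X to qubit 1 on the control-|1⟩ pair (|10⟩, |11⟩).
X = [[0, 1], [1, 0]].
With a = amp(|10⟩) = (-0.2251 - 0.2726i) and b = amp(|11⟩) = (-0.2907 + 0.2013i):
new amp(|10⟩) = (1)·b = (-0.2907 + 0.2013i)
new amp(|11⟩) = (1)·a = (-0.2251 - 0.2726i)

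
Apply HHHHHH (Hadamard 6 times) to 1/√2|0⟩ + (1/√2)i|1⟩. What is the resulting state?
1/√2|0⟩ + (1/√2)i|1⟩

H² = I, so an even number of Hadamards cancels: H^6 = I and the state is unchanged.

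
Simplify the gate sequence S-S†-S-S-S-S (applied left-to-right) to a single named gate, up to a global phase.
I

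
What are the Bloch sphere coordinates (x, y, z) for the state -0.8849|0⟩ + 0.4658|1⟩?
(-0.8244, 0, 0.5661)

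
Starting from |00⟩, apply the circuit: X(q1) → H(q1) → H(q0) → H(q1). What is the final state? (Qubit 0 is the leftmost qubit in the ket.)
1/√2|01⟩ + 1/√2|11⟩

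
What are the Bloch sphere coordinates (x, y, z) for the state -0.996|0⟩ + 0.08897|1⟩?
(-0.1772, 0, 0.9841)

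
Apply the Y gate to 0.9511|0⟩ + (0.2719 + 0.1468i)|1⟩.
(0.1468 - 0.2719i)|0⟩ + 0.9511i|1⟩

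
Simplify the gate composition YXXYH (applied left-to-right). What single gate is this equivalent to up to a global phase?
H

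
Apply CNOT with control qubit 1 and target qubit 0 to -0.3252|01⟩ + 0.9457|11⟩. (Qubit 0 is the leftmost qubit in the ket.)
0.9457|01⟩ - 0.3252|11⟩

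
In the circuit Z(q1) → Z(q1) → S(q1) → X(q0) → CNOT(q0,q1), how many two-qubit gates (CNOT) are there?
1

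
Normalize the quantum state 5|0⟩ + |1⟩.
0.9806|0⟩ + 0.1961|1⟩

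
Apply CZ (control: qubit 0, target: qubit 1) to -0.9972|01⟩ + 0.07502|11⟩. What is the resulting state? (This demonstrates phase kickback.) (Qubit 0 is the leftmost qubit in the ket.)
-0.9972|01⟩ - 0.07502|11⟩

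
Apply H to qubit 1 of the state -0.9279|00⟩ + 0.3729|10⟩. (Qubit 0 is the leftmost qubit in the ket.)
-0.6561|00⟩ - 0.6561|01⟩ + 0.2637|10⟩ + 0.2637|11⟩

H on qubit 1 mixes each pair of kets that differ only in qubit 1: amplitudes (a, b) of (|…0…⟩, |…1…⟩) become ((a + b)/√2, (a − b)/√2). Kets absent from the input have amplitude 0.
(|00⟩, |01⟩): (a, b) = (-0.9279, 0) → (-0.6561, -0.6561)
(|10⟩, |11⟩): (a, b) = (0.3729, 0) → (0.2637, 0.2637)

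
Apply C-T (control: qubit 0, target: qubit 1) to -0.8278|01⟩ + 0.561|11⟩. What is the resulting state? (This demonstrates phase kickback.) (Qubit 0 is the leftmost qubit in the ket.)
-0.8278|01⟩ + (0.3967 + 0.3967i)|11⟩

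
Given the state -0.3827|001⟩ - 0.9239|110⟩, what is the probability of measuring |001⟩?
0.1465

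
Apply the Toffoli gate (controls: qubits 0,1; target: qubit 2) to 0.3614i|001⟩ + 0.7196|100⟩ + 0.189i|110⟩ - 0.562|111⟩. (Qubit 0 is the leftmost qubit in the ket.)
0.3614i|001⟩ + 0.7196|100⟩ - 0.562|110⟩ + 0.189i|111⟩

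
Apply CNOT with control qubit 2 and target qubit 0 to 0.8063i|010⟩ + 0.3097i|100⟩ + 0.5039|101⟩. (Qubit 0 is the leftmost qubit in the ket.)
0.5039|001⟩ + 0.8063i|010⟩ + 0.3097i|100⟩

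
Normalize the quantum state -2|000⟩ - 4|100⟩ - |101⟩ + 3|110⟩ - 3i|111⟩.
-0.3203|000⟩ - 0.6405|100⟩ - 0.1601|101⟩ + 0.4804|110⟩ - 0.4804i|111⟩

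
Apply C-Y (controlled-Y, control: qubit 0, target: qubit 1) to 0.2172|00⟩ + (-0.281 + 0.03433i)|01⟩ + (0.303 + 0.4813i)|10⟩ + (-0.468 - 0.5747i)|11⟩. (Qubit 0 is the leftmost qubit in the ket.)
0.2172|00⟩ + (-0.281 + 0.03433i)|01⟩ + (-0.5747 + 0.468i)|10⟩ + (-0.4813 + 0.303i)|11⟩

C-Y leaves the control-|0⟩ kets |00⟩, |01⟩ unchanged and applies Y to qubit 1 on the control-|1⟩ pair (|10⟩, |11⟩).
Y = [[0, -i], [i, 0]].
With a = amp(|10⟩) = (0.303 + 0.4813i) and b = amp(|11⟩) = (-0.468 - 0.5747i):
new amp(|10⟩) = (-i)·b = (-0.5747 + 0.468i)
new amp(|11⟩) = (i)·a = (-0.4813 + 0.303i)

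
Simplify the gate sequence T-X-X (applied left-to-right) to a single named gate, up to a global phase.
T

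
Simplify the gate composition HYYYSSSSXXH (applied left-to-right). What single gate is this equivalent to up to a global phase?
Y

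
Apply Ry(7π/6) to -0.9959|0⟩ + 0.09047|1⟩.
0.1704|0⟩ - 0.9854|1⟩

Ry(7π/6) = [[cos(θ/2), −sin(θ/2)], [sin(θ/2), cos(θ/2)]]; θ = 7π/6, cos(θ/2) ≈ -0.258819, sin(θ/2) ≈ 0.965926.
With a = amp(|0⟩) = -0.9959 and b = amp(|1⟩) = 0.09047:
new amp(|0⟩) = (-0.258819)·a + (-0.965926)·b = 0.1704
new amp(|1⟩) = (0.965926)·a + (-0.258819)·b = -0.9854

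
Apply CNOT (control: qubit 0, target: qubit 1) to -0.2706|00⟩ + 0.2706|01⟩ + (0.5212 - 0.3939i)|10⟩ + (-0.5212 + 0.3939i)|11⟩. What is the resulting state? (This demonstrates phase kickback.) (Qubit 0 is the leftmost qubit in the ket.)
-0.2706|00⟩ + 0.2706|01⟩ + (-0.5212 + 0.3939i)|10⟩ + (0.5212 - 0.3939i)|11⟩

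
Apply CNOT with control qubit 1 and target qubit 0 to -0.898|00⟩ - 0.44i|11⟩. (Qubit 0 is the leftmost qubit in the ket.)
-0.898|00⟩ - 0.44i|01⟩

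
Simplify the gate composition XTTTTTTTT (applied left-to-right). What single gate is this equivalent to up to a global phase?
X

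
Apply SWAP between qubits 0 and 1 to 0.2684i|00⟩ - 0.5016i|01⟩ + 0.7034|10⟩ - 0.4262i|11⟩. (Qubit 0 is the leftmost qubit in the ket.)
0.2684i|00⟩ + 0.7034|01⟩ - 0.5016i|10⟩ - 0.4262i|11⟩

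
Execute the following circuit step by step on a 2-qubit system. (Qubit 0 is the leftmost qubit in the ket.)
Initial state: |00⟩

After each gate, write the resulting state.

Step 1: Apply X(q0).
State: |10⟩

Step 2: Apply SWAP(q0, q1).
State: |01⟩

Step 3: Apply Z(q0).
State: |01⟩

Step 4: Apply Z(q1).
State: -|01⟩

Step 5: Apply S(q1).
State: -i|01⟩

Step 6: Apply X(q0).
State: -i|11⟩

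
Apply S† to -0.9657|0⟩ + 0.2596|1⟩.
-0.9657|0⟩ - 0.2596i|1⟩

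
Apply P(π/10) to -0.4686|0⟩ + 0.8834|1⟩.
-0.4686|0⟩ + (0.8402 + 0.273i)|1⟩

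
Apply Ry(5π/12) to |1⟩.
-0.6088|0⟩ + 0.7934|1⟩

Ry(5π/12) = [[cos(θ/2), −sin(θ/2)], [sin(θ/2), cos(θ/2)]]; θ = 5π/12, cos(θ/2) ≈ 0.793353, sin(θ/2) ≈ 0.608761.
With a = amp(|0⟩) = 0 and b = amp(|1⟩) = 1:
new amp(|0⟩) = (0.793353)·a + (-0.608761)·b = -0.6088
new amp(|1⟩) = (0.608761)·a + (0.793353)·b = 0.7934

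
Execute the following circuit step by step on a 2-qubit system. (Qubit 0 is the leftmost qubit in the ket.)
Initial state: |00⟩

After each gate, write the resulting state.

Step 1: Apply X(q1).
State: |01⟩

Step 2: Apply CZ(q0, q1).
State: |01⟩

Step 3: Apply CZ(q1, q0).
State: |01⟩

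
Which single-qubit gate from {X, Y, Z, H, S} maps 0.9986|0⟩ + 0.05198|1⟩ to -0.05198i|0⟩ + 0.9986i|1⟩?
Y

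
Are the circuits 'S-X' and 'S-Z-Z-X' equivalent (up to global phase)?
Yes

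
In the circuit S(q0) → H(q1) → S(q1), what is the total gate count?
3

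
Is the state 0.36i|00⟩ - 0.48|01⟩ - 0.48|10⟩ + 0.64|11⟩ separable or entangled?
Entangled

Writing the state as a|00⟩ + b|01⟩ + c|10⟩ + d|11⟩, it is a product state iff ad − bc = 0.
Here (a, b, c, d) = (0.36i, -0.48, -0.48, 0.64): ad − bc = (0.36i)(0.64) − (-0.48)(-0.48) = (-0.2304 + 0.2304i) ≠ 0, so the state is entangled.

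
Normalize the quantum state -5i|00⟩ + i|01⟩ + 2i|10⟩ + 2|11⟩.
-0.8575i|00⟩ + 0.1715i|01⟩ + 0.343i|10⟩ + 0.343|11⟩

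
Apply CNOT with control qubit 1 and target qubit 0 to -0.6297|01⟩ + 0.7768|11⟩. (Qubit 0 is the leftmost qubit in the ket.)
0.7768|01⟩ - 0.6297|11⟩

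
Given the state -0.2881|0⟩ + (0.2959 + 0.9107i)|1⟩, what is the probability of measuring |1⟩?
0.9169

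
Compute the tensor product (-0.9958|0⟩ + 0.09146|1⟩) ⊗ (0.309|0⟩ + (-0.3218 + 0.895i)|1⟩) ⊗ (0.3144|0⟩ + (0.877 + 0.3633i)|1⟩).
-0.09674|000⟩ + (-0.2699 - 0.1118i)|001⟩ + (0.1007 - 0.2802i)|010⟩ + (0.6048 - 0.6652i)|011⟩ + 0.008885|100⟩ + (0.02479 + 0.01027i)|101⟩ + (-0.009253 + 0.02574i)|110⟩ + (-0.05555 + 0.0611i)|111⟩

amp(|b₁b₂…⟩) = product of the factor amplitudes for bits b₁, b₂, …; only kets whose every factor amplitude is nonzero survive.
|000⟩: (-0.9958)(0.309)(0.3144) = -0.09674
|001⟩: (-0.9958)(0.309)(0.877 + 0.3633i) = (-0.2699 - 0.1118i)
|010⟩: (-0.9958)(-0.3218 + 0.895i)(0.3144) = (0.1007 - 0.2802i)
|011⟩: (-0.9958)(-0.3218 + 0.895i)(0.877 + 0.3633i) = (0.6048 - 0.6652i)
|100⟩: (0.09146)(0.309)(0.3144) = 0.008885
|101⟩: (0.09146)(0.309)(0.877 + 0.3633i) = (0.02479 + 0.01027i)
|110⟩: (0.09146)(-0.3218 + 0.895i)(0.3144) = (-0.009253 + 0.02574i)
|111⟩: (0.09146)(-0.3218 + 0.895i)(0.877 + 0.3633i) = (-0.05555 + 0.0611i)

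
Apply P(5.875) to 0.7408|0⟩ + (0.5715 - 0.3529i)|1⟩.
0.7408|0⟩ + (0.3845 - 0.5508i)|1⟩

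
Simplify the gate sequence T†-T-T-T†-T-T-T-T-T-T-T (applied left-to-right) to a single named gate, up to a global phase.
T†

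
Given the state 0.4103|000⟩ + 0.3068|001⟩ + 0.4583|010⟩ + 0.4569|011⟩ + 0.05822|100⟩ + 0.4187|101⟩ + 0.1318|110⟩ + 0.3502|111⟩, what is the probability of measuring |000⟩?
0.1683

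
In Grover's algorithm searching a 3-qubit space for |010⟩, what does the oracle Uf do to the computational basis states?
Uf|x⟩ = -|x⟩ if x = 010, else |x⟩ (phase flip on target)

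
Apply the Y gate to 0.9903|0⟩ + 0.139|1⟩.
-0.139i|0⟩ + 0.9903i|1⟩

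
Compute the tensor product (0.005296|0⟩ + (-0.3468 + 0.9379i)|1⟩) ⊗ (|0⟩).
0.005296|00⟩ + (-0.3468 + 0.9379i)|10⟩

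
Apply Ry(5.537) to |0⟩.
-0.9312|0⟩ + 0.3645|1⟩

Ry(5.537) = [[cos(θ/2), −sin(θ/2)], [sin(θ/2), cos(θ/2)]]; θ = 5.537, cos(θ/2) ≈ -0.931205, sin(θ/2) ≈ 0.364497.
With a = amp(|0⟩) = 1 and b = amp(|1⟩) = 0:
new amp(|0⟩) = (-0.931205)·a + (-0.364497)·b = -0.9312
new amp(|1⟩) = (0.364497)·a + (-0.931205)·b = 0.3645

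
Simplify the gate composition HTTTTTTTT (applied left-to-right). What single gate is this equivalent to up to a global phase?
H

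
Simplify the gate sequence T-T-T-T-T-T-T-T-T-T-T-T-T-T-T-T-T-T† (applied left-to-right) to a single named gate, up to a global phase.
I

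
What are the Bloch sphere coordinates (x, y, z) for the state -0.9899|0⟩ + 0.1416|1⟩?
(-0.2803, 0, 0.9599)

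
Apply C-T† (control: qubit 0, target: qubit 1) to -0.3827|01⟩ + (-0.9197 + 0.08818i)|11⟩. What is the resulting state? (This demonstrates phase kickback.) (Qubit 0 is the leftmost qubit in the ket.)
-0.3827|01⟩ + (-0.588 + 0.7127i)|11⟩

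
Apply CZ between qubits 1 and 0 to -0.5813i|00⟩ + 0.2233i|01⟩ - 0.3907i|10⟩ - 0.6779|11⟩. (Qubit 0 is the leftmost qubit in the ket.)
-0.5813i|00⟩ + 0.2233i|01⟩ - 0.3907i|10⟩ + 0.6779|11⟩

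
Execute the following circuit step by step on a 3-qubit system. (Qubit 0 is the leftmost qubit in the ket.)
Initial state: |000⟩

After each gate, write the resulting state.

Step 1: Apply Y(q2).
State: i|001⟩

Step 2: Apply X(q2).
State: i|000⟩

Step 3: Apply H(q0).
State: (1/√2)i|000⟩ + (1/√2)i|100⟩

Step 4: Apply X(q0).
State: (1/√2)i|000⟩ + (1/√2)i|100⟩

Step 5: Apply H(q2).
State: (1/2)i|000⟩ + (1/2)i|001⟩ + (1/2)i|100⟩ + (1/2)i|101⟩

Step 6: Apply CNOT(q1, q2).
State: (1/2)i|000⟩ + (1/2)i|001⟩ + (1/2)i|100⟩ + (1/2)i|101⟩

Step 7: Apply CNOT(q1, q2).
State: (1/2)i|000⟩ + (1/2)i|001⟩ + (1/2)i|100⟩ + (1/2)i|101⟩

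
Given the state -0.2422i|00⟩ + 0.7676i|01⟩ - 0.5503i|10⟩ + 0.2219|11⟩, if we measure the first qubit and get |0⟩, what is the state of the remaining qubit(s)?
-0.3009i|0⟩ + 0.9537i|1⟩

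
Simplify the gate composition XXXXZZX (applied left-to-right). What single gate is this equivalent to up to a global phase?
X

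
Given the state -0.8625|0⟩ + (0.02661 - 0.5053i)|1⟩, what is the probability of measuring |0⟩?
0.7439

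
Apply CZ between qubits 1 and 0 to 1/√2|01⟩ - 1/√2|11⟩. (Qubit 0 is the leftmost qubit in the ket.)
1/√2|01⟩ + 1/√2|11⟩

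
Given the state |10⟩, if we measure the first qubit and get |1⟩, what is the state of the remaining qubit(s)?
|0⟩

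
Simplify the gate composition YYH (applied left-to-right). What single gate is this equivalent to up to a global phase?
H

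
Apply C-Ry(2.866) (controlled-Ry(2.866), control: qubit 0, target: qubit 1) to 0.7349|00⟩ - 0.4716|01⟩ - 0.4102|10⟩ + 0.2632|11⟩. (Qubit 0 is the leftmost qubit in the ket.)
0.7349|00⟩ - 0.4716|01⟩ - 0.3171|10⟩ - 0.3702|11⟩

C-Ry(2.866) leaves the control-|0⟩ kets |00⟩, |01⟩ unchanged and applies Ry(2.866) to qubit 1 on the control-|1⟩ pair (|10⟩, |11⟩).
Ry(2.866) = [[cos(θ/2), −sin(θ/2)], [sin(θ/2), cos(θ/2)]]; θ = 2.866, cos(θ/2) ≈ 0.137361, sin(θ/2) ≈ 0.990521.
With a = amp(|10⟩) = -0.4102 and b = amp(|11⟩) = 0.2632:
new amp(|10⟩) = (0.137361)·a + (-0.990521)·b = -0.3171
new amp(|11⟩) = (0.990521)·a + (0.137361)·b = -0.3702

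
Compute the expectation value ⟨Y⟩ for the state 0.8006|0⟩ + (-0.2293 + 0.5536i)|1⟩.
0.8864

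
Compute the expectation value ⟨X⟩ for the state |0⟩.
0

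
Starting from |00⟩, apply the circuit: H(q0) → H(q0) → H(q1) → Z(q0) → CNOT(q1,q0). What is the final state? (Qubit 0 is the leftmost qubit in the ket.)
1/√2|00⟩ + 1/√2|11⟩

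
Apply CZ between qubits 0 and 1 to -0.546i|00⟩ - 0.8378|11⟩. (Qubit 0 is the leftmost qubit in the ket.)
-0.546i|00⟩ + 0.8378|11⟩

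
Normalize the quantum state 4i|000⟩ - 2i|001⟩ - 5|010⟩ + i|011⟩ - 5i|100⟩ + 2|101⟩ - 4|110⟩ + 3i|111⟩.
0.4i|000⟩ - 0.2i|001⟩ - 1/2|010⟩ + 0.1i|011⟩ - (1/2)i|100⟩ + 0.2|101⟩ - 0.4|110⟩ + 0.3i|111⟩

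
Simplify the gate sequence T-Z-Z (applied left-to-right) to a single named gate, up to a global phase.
T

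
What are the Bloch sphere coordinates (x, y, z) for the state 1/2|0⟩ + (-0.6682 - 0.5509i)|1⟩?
(-0.6682, -0.5509, -0.5)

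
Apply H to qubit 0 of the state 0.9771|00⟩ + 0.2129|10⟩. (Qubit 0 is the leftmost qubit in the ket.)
0.8415|00⟩ + 0.5404|10⟩

H on qubit 0 mixes each pair of kets that differ only in qubit 0: amplitudes (a, b) of (|…0…⟩, |…1…⟩) become ((a + b)/√2, (a − b)/√2). Kets absent from the input have amplitude 0.
(|00⟩, |10⟩): (a, b) = (0.9771, 0.2129) → (0.8415, 0.5404)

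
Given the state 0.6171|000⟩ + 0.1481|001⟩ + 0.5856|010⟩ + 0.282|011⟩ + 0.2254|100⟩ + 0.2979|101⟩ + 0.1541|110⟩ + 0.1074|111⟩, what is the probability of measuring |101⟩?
0.08874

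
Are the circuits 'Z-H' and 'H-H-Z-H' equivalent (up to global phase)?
Yes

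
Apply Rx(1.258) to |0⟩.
0.8086|0⟩ - 0.5883i|1⟩

Rx(1.258) = [[cos(θ/2), −i·sin(θ/2)], [−i·sin(θ/2), cos(θ/2)]]; θ = 1.258, cos(θ/2) ≈ 0.808616, sin(θ/2) ≈ 0.588336.
With a = amp(|0⟩) = 1 and b = amp(|1⟩) = 0:
new amp(|0⟩) = (0.808616)·a + (-0.588336i)·b = 0.8086
new amp(|1⟩) = (-0.588336i)·a + (0.808616)·b = -0.5883i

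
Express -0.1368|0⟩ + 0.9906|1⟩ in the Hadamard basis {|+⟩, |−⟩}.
0.6037|+⟩ - 0.7972|−⟩

With |ψ⟩ = α|0⟩ + β|1⟩, the Hadamard-basis coefficients are ⟨+|ψ⟩ = (α + β)/√2 and ⟨−|ψ⟩ = (α − β)/√2.
Here α = -0.1368, β = 0.9906: (α + β)/√2 = 0.6037, (α − β)/√2 = -0.7972.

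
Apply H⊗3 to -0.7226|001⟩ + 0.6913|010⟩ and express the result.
-0.01107|000⟩ + 0.4999|001⟩ - 0.4999|010⟩ + 0.01107|011⟩ - 0.01107|100⟩ + 0.4999|101⟩ - 0.4999|110⟩ + 0.01107|111⟩

H⊗3 gives amp(|y⟩) = (1/2√2) Σ_x (−1)^(x·y) amp(|x⟩), where x·y is the number of positions in which both x and y have a 1.
|000⟩: (-0.7226 + 0.6913)/(2√2) = -0.01107
|001⟩: (0.7226 + 0.6913)/(2√2) = 0.4999
|010⟩: (-0.7226 - 0.6913)/(2√2) = -0.4999
|011⟩: (0.7226 - 0.6913)/(2√2) = 0.01107
|100⟩: (-0.7226 + 0.6913)/(2√2) = -0.01107
|101⟩: (0.7226 + 0.6913)/(2√2) = 0.4999
|110⟩: (-0.7226 - 0.6913)/(2√2) = -0.4999
|111⟩: (0.7226 - 0.6913)/(2√2) = 0.01107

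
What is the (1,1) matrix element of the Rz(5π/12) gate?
(0.7934 + 0.6088i)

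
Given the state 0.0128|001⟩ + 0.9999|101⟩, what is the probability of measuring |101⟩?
0.9998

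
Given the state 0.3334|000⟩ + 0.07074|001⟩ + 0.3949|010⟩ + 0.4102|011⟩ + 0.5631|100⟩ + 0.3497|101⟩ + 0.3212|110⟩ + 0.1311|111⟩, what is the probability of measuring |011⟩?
0.1683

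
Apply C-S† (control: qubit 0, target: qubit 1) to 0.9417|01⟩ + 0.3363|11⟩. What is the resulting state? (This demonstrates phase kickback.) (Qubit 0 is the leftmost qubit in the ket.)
0.9417|01⟩ - 0.3363i|11⟩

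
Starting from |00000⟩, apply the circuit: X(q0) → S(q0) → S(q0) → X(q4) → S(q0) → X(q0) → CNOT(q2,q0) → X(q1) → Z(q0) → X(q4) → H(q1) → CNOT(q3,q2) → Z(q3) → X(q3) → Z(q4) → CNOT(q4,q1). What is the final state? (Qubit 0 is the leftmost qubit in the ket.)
-(1/√2)i|00010⟩ + (1/√2)i|01010⟩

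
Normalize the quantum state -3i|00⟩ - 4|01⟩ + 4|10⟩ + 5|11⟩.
-0.3693i|00⟩ - 0.4924|01⟩ + 0.4924|10⟩ + 0.6155|11⟩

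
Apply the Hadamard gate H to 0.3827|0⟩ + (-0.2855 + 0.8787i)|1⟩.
(0.06873 + 0.6213i)|0⟩ + (0.4725 - 0.6213i)|1⟩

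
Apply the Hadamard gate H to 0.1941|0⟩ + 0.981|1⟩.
0.8309|0⟩ - 0.5564|1⟩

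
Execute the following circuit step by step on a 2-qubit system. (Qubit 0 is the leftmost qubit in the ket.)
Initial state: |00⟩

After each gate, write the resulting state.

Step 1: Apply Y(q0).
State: i|10⟩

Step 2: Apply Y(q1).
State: -|11⟩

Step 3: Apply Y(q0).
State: i|01⟩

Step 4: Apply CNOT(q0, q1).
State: i|01⟩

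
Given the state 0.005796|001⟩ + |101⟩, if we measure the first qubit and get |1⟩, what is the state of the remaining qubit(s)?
|01⟩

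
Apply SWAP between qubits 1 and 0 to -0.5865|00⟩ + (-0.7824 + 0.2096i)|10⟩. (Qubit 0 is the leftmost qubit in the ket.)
-0.5865|00⟩ + (-0.7824 + 0.2096i)|01⟩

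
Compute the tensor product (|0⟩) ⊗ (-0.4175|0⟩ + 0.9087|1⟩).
-0.4175|00⟩ + 0.9087|01⟩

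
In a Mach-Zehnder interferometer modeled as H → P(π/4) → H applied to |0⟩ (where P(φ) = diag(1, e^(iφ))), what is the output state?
(0.8536 + (1/√8)i)|0⟩ + (0.1464 - (1/√8)i)|1⟩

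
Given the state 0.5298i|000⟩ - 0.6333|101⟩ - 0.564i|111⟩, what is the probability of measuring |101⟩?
0.4011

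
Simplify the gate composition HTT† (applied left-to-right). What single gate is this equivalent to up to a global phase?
H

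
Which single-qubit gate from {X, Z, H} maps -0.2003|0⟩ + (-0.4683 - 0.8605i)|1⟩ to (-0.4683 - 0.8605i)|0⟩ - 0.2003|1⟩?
X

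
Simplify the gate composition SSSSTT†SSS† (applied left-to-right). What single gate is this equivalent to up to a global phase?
S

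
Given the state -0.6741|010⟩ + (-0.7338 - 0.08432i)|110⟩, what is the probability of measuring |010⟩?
0.4544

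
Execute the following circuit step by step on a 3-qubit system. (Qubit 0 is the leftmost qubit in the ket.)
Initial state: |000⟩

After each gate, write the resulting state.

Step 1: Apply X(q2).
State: |001⟩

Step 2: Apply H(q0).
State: 1/√2|001⟩ + 1/√2|101⟩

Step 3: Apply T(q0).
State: 1/√2|001⟩ + (1/2 + (1/2)i)|101⟩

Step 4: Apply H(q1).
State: 1/2|001⟩ + 1/2|011⟩ + (1/√8 + (1/√8)i)|101⟩ + (1/√8 + (1/√8)i)|111⟩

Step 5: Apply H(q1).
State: 1/√2|001⟩ + (1/2 + (1/2)i)|101⟩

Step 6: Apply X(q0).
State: (1/2 + (1/2)i)|001⟩ + 1/√2|101⟩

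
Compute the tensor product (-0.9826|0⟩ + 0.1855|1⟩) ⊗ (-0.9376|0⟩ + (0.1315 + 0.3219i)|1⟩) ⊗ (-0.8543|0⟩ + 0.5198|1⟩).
-0.7871|000⟩ + 0.4789|001⟩ + (0.1104 + 0.2702i)|010⟩ + (-0.06716 - 0.1644i)|011⟩ + 0.1486|100⟩ - 0.09041|101⟩ + (-0.02084 - 0.05101i)|110⟩ + (0.01268 + 0.03104i)|111⟩

amp(|b₁b₂…⟩) = product of the factor amplitudes for bits b₁, b₂, …; only kets whose every factor amplitude is nonzero survive.
|000⟩: (-0.9826)(-0.9376)(-0.8543) = -0.7871
|001⟩: (-0.9826)(-0.9376)(0.5198) = 0.4789
|010⟩: (-0.9826)(0.1315 + 0.3219i)(-0.8543) = (0.1104 + 0.2702i)
|011⟩: (-0.9826)(0.1315 + 0.3219i)(0.5198) = (-0.06716 - 0.1644i)
|100⟩: (0.1855)(-0.9376)(-0.8543) = 0.1486
|101⟩: (0.1855)(-0.9376)(0.5198) = -0.09041
|110⟩: (0.1855)(0.1315 + 0.3219i)(-0.8543) = (-0.02084 - 0.05101i)
|111⟩: (0.1855)(0.1315 + 0.3219i)(0.5198) = (0.01268 + 0.03104i)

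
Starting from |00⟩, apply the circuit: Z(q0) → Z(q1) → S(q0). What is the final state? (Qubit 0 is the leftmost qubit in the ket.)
|00⟩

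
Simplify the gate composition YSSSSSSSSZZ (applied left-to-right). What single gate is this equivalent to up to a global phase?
Y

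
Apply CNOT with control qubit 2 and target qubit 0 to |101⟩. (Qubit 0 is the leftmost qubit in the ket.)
|001⟩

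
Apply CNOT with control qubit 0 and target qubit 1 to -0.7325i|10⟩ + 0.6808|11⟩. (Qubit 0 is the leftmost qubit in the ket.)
0.6808|10⟩ - 0.7325i|11⟩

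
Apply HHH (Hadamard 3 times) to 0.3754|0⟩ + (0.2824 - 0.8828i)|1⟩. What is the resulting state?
(0.4651 - 0.6242i)|0⟩ + (0.06576 + 0.6242i)|1⟩

H² = I, so H^3 = H: a single Hadamard. With (a, b) = (0.3754, (0.2824 - 0.8828i)), H gives ((a + b)/√2, (a − b)/√2) = ((0.4651 - 0.6242i), (0.06576 + 0.6242i)).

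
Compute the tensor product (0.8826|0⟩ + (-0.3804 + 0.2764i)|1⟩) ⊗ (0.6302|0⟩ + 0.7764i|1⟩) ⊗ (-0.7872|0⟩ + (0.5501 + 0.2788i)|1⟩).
-0.4379|000⟩ + (0.306 + 0.1551i)|001⟩ - 0.5394i|010⟩ + (-0.191 + 0.377i)|011⟩ + (0.1887 - 0.1371i)|100⟩ + (-0.1804 + 0.02898i)|101⟩ + (0.1689 + 0.2325i)|110⟩ + (-0.03571 - 0.2223i)|111⟩

amp(|b₁b₂…⟩) = product of the factor amplitudes for bits b₁, b₂, …; only kets whose every factor amplitude is nonzero survive.
|000⟩: (0.8826)(0.6302)(-0.7872) = -0.4379
|001⟩: (0.8826)(0.6302)(0.5501 + 0.2788i) = (0.306 + 0.1551i)
|010⟩: (0.8826)(0.7764i)(-0.7872) = -0.5394i
|011⟩: (0.8826)(0.7764i)(0.5501 + 0.2788i) = (-0.191 + 0.377i)
|100⟩: (-0.3804 + 0.2764i)(0.6302)(-0.7872) = (0.1887 - 0.1371i)
|101⟩: (-0.3804 + 0.2764i)(0.6302)(0.5501 + 0.2788i) = (-0.1804 + 0.02898i)
|110⟩: (-0.3804 + 0.2764i)(0.7764i)(-0.7872) = (0.1689 + 0.2325i)
|111⟩: (-0.3804 + 0.2764i)(0.7764i)(0.5501 + 0.2788i) = (-0.03571 - 0.2223i)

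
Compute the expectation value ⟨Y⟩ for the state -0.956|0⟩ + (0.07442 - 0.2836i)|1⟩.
0.5422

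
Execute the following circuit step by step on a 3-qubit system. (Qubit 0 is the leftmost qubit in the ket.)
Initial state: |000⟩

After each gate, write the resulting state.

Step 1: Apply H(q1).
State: 1/√2|000⟩ + 1/√2|010⟩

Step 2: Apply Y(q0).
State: (1/√2)i|100⟩ + (1/√2)i|110⟩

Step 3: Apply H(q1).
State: i|100⟩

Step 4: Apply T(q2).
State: i|100⟩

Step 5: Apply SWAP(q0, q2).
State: i|001⟩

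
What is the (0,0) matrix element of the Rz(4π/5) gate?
(0.309 - 0.9511i)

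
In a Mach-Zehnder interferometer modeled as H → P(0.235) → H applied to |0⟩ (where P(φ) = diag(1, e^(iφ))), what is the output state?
(0.9863 + 0.1164i)|0⟩ + (0.01374 - 0.1164i)|1⟩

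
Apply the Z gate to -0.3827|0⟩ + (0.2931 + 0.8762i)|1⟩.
-0.3827|0⟩ + (-0.2931 - 0.8762i)|1⟩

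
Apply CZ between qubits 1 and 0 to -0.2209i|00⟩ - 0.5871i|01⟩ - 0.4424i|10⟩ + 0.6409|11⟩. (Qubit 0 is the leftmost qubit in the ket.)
-0.2209i|00⟩ - 0.5871i|01⟩ - 0.4424i|10⟩ - 0.6409|11⟩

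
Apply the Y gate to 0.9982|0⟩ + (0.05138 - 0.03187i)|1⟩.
(-0.03187 - 0.05138i)|0⟩ + 0.9982i|1⟩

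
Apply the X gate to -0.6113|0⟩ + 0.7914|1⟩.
0.7914|0⟩ - 0.6113|1⟩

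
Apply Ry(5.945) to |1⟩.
-0.1683|0⟩ - 0.9857|1⟩

Ry(5.945) = [[cos(θ/2), −sin(θ/2)], [sin(θ/2), cos(θ/2)]]; θ = 5.945, cos(θ/2) ≈ -0.985738, sin(θ/2) ≈ 0.168288.
With a = amp(|0⟩) = 0 and b = amp(|1⟩) = 1:
new amp(|0⟩) = (-0.985738)·a + (-0.168288)·b = -0.1683
new amp(|1⟩) = (0.168288)·a + (-0.985738)·b = -0.9857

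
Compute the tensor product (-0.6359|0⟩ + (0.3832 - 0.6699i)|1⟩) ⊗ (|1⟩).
-0.6359|01⟩ + (0.3832 - 0.6699i)|11⟩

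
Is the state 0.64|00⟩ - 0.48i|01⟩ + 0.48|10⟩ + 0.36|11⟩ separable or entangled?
Entangled

Writing the state as a|00⟩ + b|01⟩ + c|10⟩ + d|11⟩, it is a product state iff ad − bc = 0.
Here (a, b, c, d) = (0.64, -0.48i, 0.48, 0.36): ad − bc = (0.64)(0.36) − (-0.48i)(0.48) = (0.2304 + 0.2304i) ≠ 0, so the state is entangled.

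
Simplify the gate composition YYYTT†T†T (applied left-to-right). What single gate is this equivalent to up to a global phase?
Y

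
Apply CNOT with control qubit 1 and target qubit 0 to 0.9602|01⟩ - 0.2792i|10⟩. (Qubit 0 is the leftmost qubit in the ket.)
-0.2792i|10⟩ + 0.9602|11⟩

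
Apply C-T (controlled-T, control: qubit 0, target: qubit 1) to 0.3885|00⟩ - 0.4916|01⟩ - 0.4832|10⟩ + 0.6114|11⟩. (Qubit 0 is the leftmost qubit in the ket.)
0.3885|00⟩ - 0.4916|01⟩ - 0.4832|10⟩ + (0.4323 + 0.4323i)|11⟩

C-T leaves the control-|0⟩ kets |00⟩, |01⟩ unchanged and applies T to qubit 1 on the control-|1⟩ pair (|10⟩, |11⟩).
T = [[1, 0], [0, (1/√2 + (1/√2)i)]].
With a = amp(|10⟩) = -0.4832 and b = amp(|11⟩) = 0.6114:
new amp(|10⟩) = (1)·a = -0.4832
new amp(|11⟩) = (1/√2 + (1/√2)i)·b = (0.4323 + 0.4323i)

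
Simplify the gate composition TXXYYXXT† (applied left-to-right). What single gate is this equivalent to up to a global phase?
I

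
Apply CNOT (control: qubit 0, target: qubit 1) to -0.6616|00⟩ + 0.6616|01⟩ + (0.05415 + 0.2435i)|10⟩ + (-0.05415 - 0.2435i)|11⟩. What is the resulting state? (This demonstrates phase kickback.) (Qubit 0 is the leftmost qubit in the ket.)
-0.6616|00⟩ + 0.6616|01⟩ + (-0.05415 - 0.2435i)|10⟩ + (0.05415 + 0.2435i)|11⟩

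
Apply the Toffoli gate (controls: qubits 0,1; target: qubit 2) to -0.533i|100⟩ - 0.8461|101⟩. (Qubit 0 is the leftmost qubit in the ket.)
-0.533i|100⟩ - 0.8461|101⟩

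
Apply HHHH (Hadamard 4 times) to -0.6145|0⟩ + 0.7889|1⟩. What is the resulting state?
-0.6145|0⟩ + 0.7889|1⟩

H² = I, so an even number of Hadamards cancels: H^4 = I and the state is unchanged.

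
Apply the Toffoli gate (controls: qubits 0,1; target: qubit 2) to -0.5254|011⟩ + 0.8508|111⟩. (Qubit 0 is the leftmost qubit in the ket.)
-0.5254|011⟩ + 0.8508|110⟩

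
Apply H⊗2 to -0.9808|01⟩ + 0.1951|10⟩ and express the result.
-0.3929|00⟩ + 0.588|01⟩ - 0.588|10⟩ + 0.3929|11⟩

H⊗2 gives amp(|y⟩) = (1/2) Σ_x (−1)^(x·y) amp(|x⟩), where x·y is the number of positions in which both x and y have a 1.
|00⟩: (-0.9808 + 0.1951)/2 = -0.3929
|01⟩: (0.9808 + 0.1951)/2 = 0.588
|10⟩: (-0.9808 - 0.1951)/2 = -0.588
|11⟩: (0.9808 - 0.1951)/2 = 0.3929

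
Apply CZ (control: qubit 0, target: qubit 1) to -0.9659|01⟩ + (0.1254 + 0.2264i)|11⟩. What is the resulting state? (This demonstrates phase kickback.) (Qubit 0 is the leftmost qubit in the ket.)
-0.9659|01⟩ + (-0.1254 - 0.2264i)|11⟩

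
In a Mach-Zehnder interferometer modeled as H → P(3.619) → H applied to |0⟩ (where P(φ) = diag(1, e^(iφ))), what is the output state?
(0.05591 - 0.2297i)|0⟩ + (0.9441 + 0.2297i)|1⟩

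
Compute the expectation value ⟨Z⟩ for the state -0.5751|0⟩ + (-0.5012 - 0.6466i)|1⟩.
-0.3386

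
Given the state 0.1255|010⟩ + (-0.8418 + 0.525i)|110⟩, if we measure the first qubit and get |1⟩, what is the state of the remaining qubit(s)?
(-0.8485 + 0.5292i)|10⟩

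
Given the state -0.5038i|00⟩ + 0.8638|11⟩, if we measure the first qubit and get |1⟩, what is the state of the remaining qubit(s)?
|1⟩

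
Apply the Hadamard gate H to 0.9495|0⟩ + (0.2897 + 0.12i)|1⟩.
(0.8762 + 0.08485i)|0⟩ + (0.4665 - 0.08485i)|1⟩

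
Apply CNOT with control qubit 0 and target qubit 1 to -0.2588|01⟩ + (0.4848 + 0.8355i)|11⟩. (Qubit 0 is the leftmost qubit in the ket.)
-0.2588|01⟩ + (0.4848 + 0.8355i)|10⟩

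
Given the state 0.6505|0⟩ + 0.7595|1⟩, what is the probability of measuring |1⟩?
0.5768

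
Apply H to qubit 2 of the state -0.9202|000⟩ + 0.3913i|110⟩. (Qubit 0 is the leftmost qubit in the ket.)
-0.6507|000⟩ - 0.6507|001⟩ + 0.2767i|110⟩ + 0.2767i|111⟩

H on qubit 2 mixes each pair of kets that differ only in qubit 2: amplitudes (a, b) of (|…0…⟩, |…1…⟩) become ((a + b)/√2, (a − b)/√2). Kets absent from the input have amplitude 0.
(|000⟩, |001⟩): (a, b) = (-0.9202, 0) → (-0.6507, -0.6507)
(|110⟩, |111⟩): (a, b) = (0.3913i, 0) → (0.2767i, 0.2767i)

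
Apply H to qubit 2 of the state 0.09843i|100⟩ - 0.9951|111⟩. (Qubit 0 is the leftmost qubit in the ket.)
0.0696i|100⟩ + 0.0696i|101⟩ - 0.7036|110⟩ + 0.7036|111⟩

H on qubit 2 mixes each pair of kets that differ only in qubit 2: amplitudes (a, b) of (|…0…⟩, |…1…⟩) become ((a + b)/√2, (a − b)/√2). Kets absent from the input have amplitude 0.
(|100⟩, |101⟩): (a, b) = (0.09843i, 0) → (0.0696i, 0.0696i)
(|110⟩, |111⟩): (a, b) = (0, -0.9951) → (-0.7036, 0.7036)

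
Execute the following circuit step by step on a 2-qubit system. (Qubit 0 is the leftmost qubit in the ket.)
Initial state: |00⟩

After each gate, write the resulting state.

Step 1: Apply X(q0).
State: |10⟩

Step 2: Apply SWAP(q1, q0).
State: |01⟩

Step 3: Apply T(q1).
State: (1/√2 + (1/√2)i)|01⟩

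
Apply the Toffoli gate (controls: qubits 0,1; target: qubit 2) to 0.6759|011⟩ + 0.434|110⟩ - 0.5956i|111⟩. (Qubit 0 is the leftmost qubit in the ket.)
0.6759|011⟩ - 0.5956i|110⟩ + 0.434|111⟩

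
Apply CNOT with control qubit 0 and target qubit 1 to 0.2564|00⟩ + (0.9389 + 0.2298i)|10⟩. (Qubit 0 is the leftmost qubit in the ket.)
0.2564|00⟩ + (0.9389 + 0.2298i)|11⟩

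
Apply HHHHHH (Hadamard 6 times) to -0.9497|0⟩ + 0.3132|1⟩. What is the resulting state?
-0.9497|0⟩ + 0.3132|1⟩

H² = I, so an even number of Hadamards cancels: H^6 = I and the state is unchanged.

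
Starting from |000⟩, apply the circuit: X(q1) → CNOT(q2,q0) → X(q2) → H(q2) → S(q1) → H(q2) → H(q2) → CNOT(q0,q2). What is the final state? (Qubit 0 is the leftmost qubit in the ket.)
(1/√2)i|010⟩ - (1/√2)i|011⟩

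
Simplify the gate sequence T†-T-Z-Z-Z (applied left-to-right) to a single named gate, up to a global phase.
Z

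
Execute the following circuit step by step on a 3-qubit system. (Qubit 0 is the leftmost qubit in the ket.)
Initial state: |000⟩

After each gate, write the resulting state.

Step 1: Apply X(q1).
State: |010⟩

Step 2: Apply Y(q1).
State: -i|000⟩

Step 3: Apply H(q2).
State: -(1/√2)i|000⟩ - (1/√2)i|001⟩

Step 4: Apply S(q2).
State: -(1/√2)i|000⟩ + 1/√2|001⟩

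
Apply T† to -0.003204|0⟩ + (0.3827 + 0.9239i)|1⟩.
-0.003204|0⟩ + (0.9239 + 0.3827i)|1⟩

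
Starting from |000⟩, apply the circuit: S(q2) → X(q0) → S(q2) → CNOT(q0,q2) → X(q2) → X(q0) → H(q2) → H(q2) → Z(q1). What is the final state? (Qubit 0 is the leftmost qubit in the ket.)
|000⟩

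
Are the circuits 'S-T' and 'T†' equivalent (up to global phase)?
No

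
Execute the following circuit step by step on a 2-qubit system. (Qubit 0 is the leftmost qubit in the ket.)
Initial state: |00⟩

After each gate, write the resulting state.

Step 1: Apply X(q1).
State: |01⟩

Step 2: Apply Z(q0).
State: |01⟩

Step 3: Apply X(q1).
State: |00⟩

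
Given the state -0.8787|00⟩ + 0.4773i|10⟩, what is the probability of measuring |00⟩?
0.7721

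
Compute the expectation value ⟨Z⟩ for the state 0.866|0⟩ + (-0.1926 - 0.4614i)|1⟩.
0.5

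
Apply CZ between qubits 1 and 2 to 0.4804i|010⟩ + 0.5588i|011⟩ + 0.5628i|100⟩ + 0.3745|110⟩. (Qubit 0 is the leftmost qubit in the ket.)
0.4804i|010⟩ - 0.5588i|011⟩ + 0.5628i|100⟩ + 0.3745|110⟩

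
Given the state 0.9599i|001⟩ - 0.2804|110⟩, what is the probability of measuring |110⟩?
0.07862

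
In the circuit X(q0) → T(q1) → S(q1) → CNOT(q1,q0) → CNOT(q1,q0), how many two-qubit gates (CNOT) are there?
2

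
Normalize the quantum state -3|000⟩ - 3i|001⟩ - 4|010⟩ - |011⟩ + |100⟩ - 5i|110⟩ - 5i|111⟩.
-0.3235|000⟩ - 0.3235i|001⟩ - 0.4313|010⟩ - 0.1078|011⟩ + 0.1078|100⟩ - 0.5392i|110⟩ - 0.5392i|111⟩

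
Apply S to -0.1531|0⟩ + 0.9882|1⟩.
-0.1531|0⟩ + 0.9882i|1⟩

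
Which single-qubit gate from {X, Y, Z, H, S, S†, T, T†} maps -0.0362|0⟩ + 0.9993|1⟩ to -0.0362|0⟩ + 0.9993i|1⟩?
S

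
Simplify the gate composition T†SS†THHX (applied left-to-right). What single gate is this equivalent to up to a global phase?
X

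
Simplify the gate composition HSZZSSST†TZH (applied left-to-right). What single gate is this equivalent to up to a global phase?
X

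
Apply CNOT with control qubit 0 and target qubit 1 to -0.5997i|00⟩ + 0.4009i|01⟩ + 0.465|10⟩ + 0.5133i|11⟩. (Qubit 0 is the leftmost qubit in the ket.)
-0.5997i|00⟩ + 0.4009i|01⟩ + 0.5133i|10⟩ + 0.465|11⟩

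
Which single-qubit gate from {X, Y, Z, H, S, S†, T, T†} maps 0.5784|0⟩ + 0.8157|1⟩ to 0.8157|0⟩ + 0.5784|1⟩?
X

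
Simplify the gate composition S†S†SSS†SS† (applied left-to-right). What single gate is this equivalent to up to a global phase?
S†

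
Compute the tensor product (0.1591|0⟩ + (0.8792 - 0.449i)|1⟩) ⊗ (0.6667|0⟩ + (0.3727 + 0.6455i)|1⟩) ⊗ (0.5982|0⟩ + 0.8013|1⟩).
0.06345|000⟩ + 0.085|001⟩ + (0.03547 + 0.06143i)|010⟩ + (0.04751 + 0.08229i)|011⟩ + (0.3506 - 0.1791i)|100⟩ + (0.4697 - 0.2399i)|101⟩ + (0.3694 + 0.2394i)|110⟩ + (0.4948 + 0.3207i)|111⟩

amp(|b₁b₂…⟩) = product of the factor amplitudes for bits b₁, b₂, …; only kets whose every factor amplitude is nonzero survive.
|000⟩: (0.1591)(0.6667)(0.5982) = 0.06345
|001⟩: (0.1591)(0.6667)(0.8013) = 0.085
|010⟩: (0.1591)(0.3727 + 0.6455i)(0.5982) = (0.03547 + 0.06143i)
|011⟩: (0.1591)(0.3727 + 0.6455i)(0.8013) = (0.04751 + 0.08229i)
|100⟩: (0.8792 - 0.449i)(0.6667)(0.5982) = (0.3506 - 0.1791i)
|101⟩: (0.8792 - 0.449i)(0.6667)(0.8013) = (0.4697 - 0.2399i)
|110⟩: (0.8792 - 0.449i)(0.3727 + 0.6455i)(0.5982) = (0.3694 + 0.2394i)
|111⟩: (0.8792 - 0.449i)(0.3727 + 0.6455i)(0.8013) = (0.4948 + 0.3207i)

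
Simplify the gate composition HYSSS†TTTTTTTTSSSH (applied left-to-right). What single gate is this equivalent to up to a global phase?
Y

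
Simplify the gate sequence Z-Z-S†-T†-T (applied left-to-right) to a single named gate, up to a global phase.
S†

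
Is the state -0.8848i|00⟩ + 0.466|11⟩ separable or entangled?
Entangled

Writing the state as a|00⟩ + b|01⟩ + c|10⟩ + d|11⟩, it is a product state iff ad − bc = 0.
Here (a, b, c, d) = (-0.8848i, 0, 0, 0.466): ad − bc = (-0.8848i)(0.466) − (0)(0) = -0.4123i ≠ 0, so the state is entangled.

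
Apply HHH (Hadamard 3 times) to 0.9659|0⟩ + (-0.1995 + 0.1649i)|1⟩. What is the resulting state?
(0.5419 + 0.1166i)|0⟩ + (0.8241 - 0.1166i)|1⟩

H² = I, so H^3 = H: a single Hadamard. With (a, b) = (0.9659, (-0.1995 + 0.1649i)), H gives ((a + b)/√2, (a − b)/√2) = ((0.5419 + 0.1166i), (0.8241 - 0.1166i)).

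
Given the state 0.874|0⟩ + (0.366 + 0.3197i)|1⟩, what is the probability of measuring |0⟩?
0.7639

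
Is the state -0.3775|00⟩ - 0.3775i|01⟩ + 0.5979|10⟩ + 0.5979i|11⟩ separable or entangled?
Separable

Writing the state as a|00⟩ + b|01⟩ + c|10⟩ + d|11⟩, it is a product state iff ad − bc = 0.
Here (a, b, c, d) = (-0.3775, -0.3775i, 0.5979, 0.5979i): ad − bc = (-0.3775)(0.5979i) − (-0.3775i)(0.5979) = 0, so the state is separable.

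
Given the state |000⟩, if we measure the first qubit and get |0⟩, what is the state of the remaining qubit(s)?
|00⟩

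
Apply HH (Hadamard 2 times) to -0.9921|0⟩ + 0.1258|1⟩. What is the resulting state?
-0.9921|0⟩ + 0.1258|1⟩

H² = I, so an even number of Hadamards cancels: H^2 = I and the state is unchanged.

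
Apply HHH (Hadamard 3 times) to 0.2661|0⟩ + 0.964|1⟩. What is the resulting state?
0.8698|0⟩ - 0.4935|1⟩

H² = I, so H^3 = H: a single Hadamard. With (a, b) = (0.2661, 0.964), H gives ((a + b)/√2, (a − b)/√2) = (0.8698, -0.4935).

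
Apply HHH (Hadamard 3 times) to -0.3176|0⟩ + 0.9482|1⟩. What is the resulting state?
0.4459|0⟩ - 0.8951|1⟩

H² = I, so H^3 = H: a single Hadamard. With (a, b) = (-0.3176, 0.9482), H gives ((a + b)/√2, (a − b)/√2) = (0.4459, -0.8951).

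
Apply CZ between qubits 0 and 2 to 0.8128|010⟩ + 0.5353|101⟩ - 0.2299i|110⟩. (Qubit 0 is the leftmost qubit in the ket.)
0.8128|010⟩ - 0.5353|101⟩ - 0.2299i|110⟩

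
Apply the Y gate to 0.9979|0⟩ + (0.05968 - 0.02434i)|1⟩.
(-0.02434 - 0.05968i)|0⟩ + 0.9979i|1⟩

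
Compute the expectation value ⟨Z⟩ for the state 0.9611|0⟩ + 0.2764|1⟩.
0.8473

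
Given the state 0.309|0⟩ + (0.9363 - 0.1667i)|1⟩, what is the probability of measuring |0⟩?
0.09548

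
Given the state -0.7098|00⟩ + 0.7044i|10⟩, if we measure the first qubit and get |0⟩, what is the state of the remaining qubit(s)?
-|0⟩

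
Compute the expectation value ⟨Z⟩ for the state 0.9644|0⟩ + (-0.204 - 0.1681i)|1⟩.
0.8602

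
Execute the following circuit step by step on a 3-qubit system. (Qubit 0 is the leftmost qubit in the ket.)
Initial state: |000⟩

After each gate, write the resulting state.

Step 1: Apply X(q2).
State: |001⟩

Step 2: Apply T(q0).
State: |001⟩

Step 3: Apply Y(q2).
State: -i|000⟩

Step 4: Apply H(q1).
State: -(1/√2)i|000⟩ - (1/√2)i|010⟩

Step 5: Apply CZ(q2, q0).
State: -(1/√2)i|000⟩ - (1/√2)i|010⟩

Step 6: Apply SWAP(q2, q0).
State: -(1/√2)i|000⟩ - (1/√2)i|010⟩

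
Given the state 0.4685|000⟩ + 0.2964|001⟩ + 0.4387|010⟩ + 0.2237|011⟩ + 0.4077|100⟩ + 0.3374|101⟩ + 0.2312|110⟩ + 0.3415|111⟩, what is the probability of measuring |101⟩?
0.1138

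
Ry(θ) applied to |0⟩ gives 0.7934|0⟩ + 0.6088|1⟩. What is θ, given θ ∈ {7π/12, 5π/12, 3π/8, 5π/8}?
5π/12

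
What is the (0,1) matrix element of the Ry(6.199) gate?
-0.04208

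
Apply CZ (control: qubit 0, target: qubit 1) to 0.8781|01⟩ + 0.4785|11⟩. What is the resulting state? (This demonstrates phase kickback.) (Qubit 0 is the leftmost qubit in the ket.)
0.8781|01⟩ - 0.4785|11⟩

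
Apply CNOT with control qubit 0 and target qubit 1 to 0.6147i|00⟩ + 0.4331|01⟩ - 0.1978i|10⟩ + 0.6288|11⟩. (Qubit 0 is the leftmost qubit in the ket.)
0.6147i|00⟩ + 0.4331|01⟩ + 0.6288|10⟩ - 0.1978i|11⟩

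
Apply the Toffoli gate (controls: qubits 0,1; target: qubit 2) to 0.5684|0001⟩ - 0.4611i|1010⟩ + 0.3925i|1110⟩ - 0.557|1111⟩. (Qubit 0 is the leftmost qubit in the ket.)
0.5684|0001⟩ - 0.4611i|1010⟩ + 0.3925i|1100⟩ - 0.557|1101⟩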